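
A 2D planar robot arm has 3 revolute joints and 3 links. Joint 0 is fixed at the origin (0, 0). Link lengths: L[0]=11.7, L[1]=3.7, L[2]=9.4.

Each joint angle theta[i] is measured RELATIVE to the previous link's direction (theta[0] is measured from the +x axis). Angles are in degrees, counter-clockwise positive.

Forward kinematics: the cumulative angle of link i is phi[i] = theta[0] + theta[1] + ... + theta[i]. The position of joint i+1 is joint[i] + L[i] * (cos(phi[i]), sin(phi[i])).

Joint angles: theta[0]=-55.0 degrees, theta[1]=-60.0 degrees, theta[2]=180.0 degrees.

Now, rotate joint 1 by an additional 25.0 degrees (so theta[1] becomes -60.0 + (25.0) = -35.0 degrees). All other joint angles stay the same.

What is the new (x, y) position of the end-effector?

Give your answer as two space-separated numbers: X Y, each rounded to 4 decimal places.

Answer: 6.7108 -3.8841

Derivation:
joint[0] = (0.0000, 0.0000)  (base)
link 0: phi[0] = -55 = -55 deg
  cos(-55 deg) = 0.5736, sin(-55 deg) = -0.8192
  joint[1] = (0.0000, 0.0000) + 11.7 * (0.5736, -0.8192) = (0.0000 + 6.7108, 0.0000 + -9.5841) = (6.7108, -9.5841)
link 1: phi[1] = -55 + -35 = -90 deg
  cos(-90 deg) = 0.0000, sin(-90 deg) = -1.0000
  joint[2] = (6.7108, -9.5841) + 3.7 * (0.0000, -1.0000) = (6.7108 + 0.0000, -9.5841 + -3.7000) = (6.7108, -13.2841)
link 2: phi[2] = -55 + -35 + 180 = 90 deg
  cos(90 deg) = 0.0000, sin(90 deg) = 1.0000
  joint[3] = (6.7108, -13.2841) + 9.4 * (0.0000, 1.0000) = (6.7108 + 0.0000, -13.2841 + 9.4000) = (6.7108, -3.8841)
End effector: (6.7108, -3.8841)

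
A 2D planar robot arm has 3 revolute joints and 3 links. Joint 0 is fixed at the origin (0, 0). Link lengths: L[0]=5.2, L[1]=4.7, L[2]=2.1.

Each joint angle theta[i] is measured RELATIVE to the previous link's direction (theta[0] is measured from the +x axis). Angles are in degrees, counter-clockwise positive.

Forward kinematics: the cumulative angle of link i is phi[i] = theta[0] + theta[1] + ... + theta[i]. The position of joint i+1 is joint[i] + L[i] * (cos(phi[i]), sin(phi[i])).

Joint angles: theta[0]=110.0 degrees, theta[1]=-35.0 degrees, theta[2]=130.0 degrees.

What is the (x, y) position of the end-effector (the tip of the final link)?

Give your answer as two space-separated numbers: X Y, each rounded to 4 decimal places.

Answer: -2.4653 8.5388

Derivation:
joint[0] = (0.0000, 0.0000)  (base)
link 0: phi[0] = 110 = 110 deg
  cos(110 deg) = -0.3420, sin(110 deg) = 0.9397
  joint[1] = (0.0000, 0.0000) + 5.2 * (-0.3420, 0.9397) = (0.0000 + -1.7785, 0.0000 + 4.8864) = (-1.7785, 4.8864)
link 1: phi[1] = 110 + -35 = 75 deg
  cos(75 deg) = 0.2588, sin(75 deg) = 0.9659
  joint[2] = (-1.7785, 4.8864) + 4.7 * (0.2588, 0.9659) = (-1.7785 + 1.2164, 4.8864 + 4.5399) = (-0.5621, 9.4263)
link 2: phi[2] = 110 + -35 + 130 = 205 deg
  cos(205 deg) = -0.9063, sin(205 deg) = -0.4226
  joint[3] = (-0.5621, 9.4263) + 2.1 * (-0.9063, -0.4226) = (-0.5621 + -1.9032, 9.4263 + -0.8875) = (-2.4653, 8.5388)
End effector: (-2.4653, 8.5388)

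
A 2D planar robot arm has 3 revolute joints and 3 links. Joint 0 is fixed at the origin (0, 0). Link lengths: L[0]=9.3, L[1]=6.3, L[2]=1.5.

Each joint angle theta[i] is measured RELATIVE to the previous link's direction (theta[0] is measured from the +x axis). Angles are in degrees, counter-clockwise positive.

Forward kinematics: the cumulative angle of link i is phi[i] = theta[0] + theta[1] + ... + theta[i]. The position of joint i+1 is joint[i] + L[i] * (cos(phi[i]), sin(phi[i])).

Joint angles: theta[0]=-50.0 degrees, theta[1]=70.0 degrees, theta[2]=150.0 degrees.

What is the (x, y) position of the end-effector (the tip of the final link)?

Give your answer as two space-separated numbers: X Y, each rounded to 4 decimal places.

Answer: 10.4208 -4.7090

Derivation:
joint[0] = (0.0000, 0.0000)  (base)
link 0: phi[0] = -50 = -50 deg
  cos(-50 deg) = 0.6428, sin(-50 deg) = -0.7660
  joint[1] = (0.0000, 0.0000) + 9.3 * (0.6428, -0.7660) = (0.0000 + 5.9779, 0.0000 + -7.1242) = (5.9779, -7.1242)
link 1: phi[1] = -50 + 70 = 20 deg
  cos(20 deg) = 0.9397, sin(20 deg) = 0.3420
  joint[2] = (5.9779, -7.1242) + 6.3 * (0.9397, 0.3420) = (5.9779 + 5.9201, -7.1242 + 2.1547) = (11.8980, -4.9695)
link 2: phi[2] = -50 + 70 + 150 = 170 deg
  cos(170 deg) = -0.9848, sin(170 deg) = 0.1736
  joint[3] = (11.8980, -4.9695) + 1.5 * (-0.9848, 0.1736) = (11.8980 + -1.4772, -4.9695 + 0.2605) = (10.4208, -4.7090)
End effector: (10.4208, -4.7090)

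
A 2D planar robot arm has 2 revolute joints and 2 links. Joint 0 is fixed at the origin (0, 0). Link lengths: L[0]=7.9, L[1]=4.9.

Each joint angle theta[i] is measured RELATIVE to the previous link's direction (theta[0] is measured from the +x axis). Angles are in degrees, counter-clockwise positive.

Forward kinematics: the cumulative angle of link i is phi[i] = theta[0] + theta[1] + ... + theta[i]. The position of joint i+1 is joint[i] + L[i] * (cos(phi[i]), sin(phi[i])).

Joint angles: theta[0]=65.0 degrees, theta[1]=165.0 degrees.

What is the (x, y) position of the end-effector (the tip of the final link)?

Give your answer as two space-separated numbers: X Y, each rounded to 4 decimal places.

Answer: 0.1890 3.4062

Derivation:
joint[0] = (0.0000, 0.0000)  (base)
link 0: phi[0] = 65 = 65 deg
  cos(65 deg) = 0.4226, sin(65 deg) = 0.9063
  joint[1] = (0.0000, 0.0000) + 7.9 * (0.4226, 0.9063) = (0.0000 + 3.3387, 0.0000 + 7.1598) = (3.3387, 7.1598)
link 1: phi[1] = 65 + 165 = 230 deg
  cos(230 deg) = -0.6428, sin(230 deg) = -0.7660
  joint[2] = (3.3387, 7.1598) + 4.9 * (-0.6428, -0.7660) = (3.3387 + -3.1497, 7.1598 + -3.7536) = (0.1890, 3.4062)
End effector: (0.1890, 3.4062)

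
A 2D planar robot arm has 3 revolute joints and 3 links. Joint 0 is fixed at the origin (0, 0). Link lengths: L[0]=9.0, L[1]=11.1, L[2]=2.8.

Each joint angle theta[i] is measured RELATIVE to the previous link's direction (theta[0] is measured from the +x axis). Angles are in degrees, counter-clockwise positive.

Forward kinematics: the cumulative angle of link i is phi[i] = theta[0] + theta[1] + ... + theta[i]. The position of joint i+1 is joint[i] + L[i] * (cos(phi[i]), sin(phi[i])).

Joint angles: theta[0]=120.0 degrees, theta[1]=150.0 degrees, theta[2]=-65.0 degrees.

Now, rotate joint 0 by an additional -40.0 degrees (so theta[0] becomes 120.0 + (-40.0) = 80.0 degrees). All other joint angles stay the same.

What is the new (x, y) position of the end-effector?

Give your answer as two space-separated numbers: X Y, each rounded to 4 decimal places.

joint[0] = (0.0000, 0.0000)  (base)
link 0: phi[0] = 80 = 80 deg
  cos(80 deg) = 0.1736, sin(80 deg) = 0.9848
  joint[1] = (0.0000, 0.0000) + 9 * (0.1736, 0.9848) = (0.0000 + 1.5628, 0.0000 + 8.8633) = (1.5628, 8.8633)
link 1: phi[1] = 80 + 150 = 230 deg
  cos(230 deg) = -0.6428, sin(230 deg) = -0.7660
  joint[2] = (1.5628, 8.8633) + 11.1 * (-0.6428, -0.7660) = (1.5628 + -7.1349, 8.8633 + -8.5031) = (-5.5721, 0.3602)
link 2: phi[2] = 80 + 150 + -65 = 165 deg
  cos(165 deg) = -0.9659, sin(165 deg) = 0.2588
  joint[3] = (-5.5721, 0.3602) + 2.8 * (-0.9659, 0.2588) = (-5.5721 + -2.7046, 0.3602 + 0.7247) = (-8.2767, 1.0849)
End effector: (-8.2767, 1.0849)

Answer: -8.2767 1.0849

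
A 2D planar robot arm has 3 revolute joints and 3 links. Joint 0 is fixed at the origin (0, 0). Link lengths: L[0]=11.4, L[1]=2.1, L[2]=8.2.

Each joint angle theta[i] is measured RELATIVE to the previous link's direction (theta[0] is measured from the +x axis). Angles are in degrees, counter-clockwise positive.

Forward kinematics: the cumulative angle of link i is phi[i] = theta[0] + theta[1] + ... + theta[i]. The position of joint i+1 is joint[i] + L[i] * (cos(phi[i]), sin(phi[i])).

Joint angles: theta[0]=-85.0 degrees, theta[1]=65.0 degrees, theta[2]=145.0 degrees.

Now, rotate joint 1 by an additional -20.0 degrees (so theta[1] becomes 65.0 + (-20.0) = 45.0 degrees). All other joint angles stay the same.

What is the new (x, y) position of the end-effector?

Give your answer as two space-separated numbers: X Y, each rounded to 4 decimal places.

Answer: 0.4800 -4.7859

Derivation:
joint[0] = (0.0000, 0.0000)  (base)
link 0: phi[0] = -85 = -85 deg
  cos(-85 deg) = 0.0872, sin(-85 deg) = -0.9962
  joint[1] = (0.0000, 0.0000) + 11.4 * (0.0872, -0.9962) = (0.0000 + 0.9936, 0.0000 + -11.3566) = (0.9936, -11.3566)
link 1: phi[1] = -85 + 45 = -40 deg
  cos(-40 deg) = 0.7660, sin(-40 deg) = -0.6428
  joint[2] = (0.9936, -11.3566) + 2.1 * (0.7660, -0.6428) = (0.9936 + 1.6087, -11.3566 + -1.3499) = (2.6023, -12.7065)
link 2: phi[2] = -85 + 45 + 145 = 105 deg
  cos(105 deg) = -0.2588, sin(105 deg) = 0.9659
  joint[3] = (2.6023, -12.7065) + 8.2 * (-0.2588, 0.9659) = (2.6023 + -2.1223, -12.7065 + 7.9206) = (0.4800, -4.7859)
End effector: (0.4800, -4.7859)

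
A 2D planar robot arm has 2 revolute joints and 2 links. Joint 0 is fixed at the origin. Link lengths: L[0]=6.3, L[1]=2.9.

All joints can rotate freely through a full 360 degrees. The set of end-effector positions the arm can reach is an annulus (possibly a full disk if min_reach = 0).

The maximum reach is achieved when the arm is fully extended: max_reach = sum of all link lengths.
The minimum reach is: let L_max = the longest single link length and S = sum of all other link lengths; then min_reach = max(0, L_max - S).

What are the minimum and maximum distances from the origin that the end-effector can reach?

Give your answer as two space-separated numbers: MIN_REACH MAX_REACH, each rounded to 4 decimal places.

Link lengths: [6.3, 2.9]
max_reach = 6.3 + 2.9 = 9.2
L_max = max([6.3, 2.9]) = 6.3
S (sum of others) = 9.2 - 6.3 = 2.9
min_reach = max(0, 6.3 - 2.9) = max(0, 3.4) = 3.4

Answer: 3.4000 9.2000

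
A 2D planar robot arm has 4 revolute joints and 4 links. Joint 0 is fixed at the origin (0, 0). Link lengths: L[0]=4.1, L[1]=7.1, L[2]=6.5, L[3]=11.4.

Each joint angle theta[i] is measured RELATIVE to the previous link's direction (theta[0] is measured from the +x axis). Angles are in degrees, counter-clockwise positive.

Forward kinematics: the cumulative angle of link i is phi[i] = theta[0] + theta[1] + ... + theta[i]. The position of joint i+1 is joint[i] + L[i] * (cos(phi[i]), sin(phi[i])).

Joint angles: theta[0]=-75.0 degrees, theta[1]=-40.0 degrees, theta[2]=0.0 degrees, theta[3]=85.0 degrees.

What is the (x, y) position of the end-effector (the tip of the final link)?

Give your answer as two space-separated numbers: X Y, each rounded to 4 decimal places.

joint[0] = (0.0000, 0.0000)  (base)
link 0: phi[0] = -75 = -75 deg
  cos(-75 deg) = 0.2588, sin(-75 deg) = -0.9659
  joint[1] = (0.0000, 0.0000) + 4.1 * (0.2588, -0.9659) = (0.0000 + 1.0612, 0.0000 + -3.9603) = (1.0612, -3.9603)
link 1: phi[1] = -75 + -40 = -115 deg
  cos(-115 deg) = -0.4226, sin(-115 deg) = -0.9063
  joint[2] = (1.0612, -3.9603) + 7.1 * (-0.4226, -0.9063) = (1.0612 + -3.0006, -3.9603 + -6.4348) = (-1.9394, -10.3951)
link 2: phi[2] = -75 + -40 + 0 = -115 deg
  cos(-115 deg) = -0.4226, sin(-115 deg) = -0.9063
  joint[3] = (-1.9394, -10.3951) + 6.5 * (-0.4226, -0.9063) = (-1.9394 + -2.7470, -10.3951 + -5.8910) = (-4.6865, -16.2861)
link 3: phi[3] = -75 + -40 + 0 + 85 = -30 deg
  cos(-30 deg) = 0.8660, sin(-30 deg) = -0.5000
  joint[4] = (-4.6865, -16.2861) + 11.4 * (0.8660, -0.5000) = (-4.6865 + 9.8727, -16.2861 + -5.7000) = (5.1862, -21.9861)
End effector: (5.1862, -21.9861)

Answer: 5.1862 -21.9861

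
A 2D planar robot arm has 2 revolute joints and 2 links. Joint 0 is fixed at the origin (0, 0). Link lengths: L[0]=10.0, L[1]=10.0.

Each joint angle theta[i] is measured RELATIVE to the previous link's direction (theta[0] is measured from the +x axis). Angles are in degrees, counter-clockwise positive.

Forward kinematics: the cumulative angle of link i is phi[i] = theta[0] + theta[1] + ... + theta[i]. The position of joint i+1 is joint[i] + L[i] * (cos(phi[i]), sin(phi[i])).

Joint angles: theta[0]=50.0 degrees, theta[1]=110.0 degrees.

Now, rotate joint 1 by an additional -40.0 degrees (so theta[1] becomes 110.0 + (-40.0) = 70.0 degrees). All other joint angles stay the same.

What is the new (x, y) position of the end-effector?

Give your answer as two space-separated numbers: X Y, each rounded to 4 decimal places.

Answer: 1.4279 16.3207

Derivation:
joint[0] = (0.0000, 0.0000)  (base)
link 0: phi[0] = 50 = 50 deg
  cos(50 deg) = 0.6428, sin(50 deg) = 0.7660
  joint[1] = (0.0000, 0.0000) + 10 * (0.6428, 0.7660) = (0.0000 + 6.4279, 0.0000 + 7.6604) = (6.4279, 7.6604)
link 1: phi[1] = 50 + 70 = 120 deg
  cos(120 deg) = -0.5000, sin(120 deg) = 0.8660
  joint[2] = (6.4279, 7.6604) + 10 * (-0.5000, 0.8660) = (6.4279 + -5.0000, 7.6604 + 8.6603) = (1.4279, 16.3207)
End effector: (1.4279, 16.3207)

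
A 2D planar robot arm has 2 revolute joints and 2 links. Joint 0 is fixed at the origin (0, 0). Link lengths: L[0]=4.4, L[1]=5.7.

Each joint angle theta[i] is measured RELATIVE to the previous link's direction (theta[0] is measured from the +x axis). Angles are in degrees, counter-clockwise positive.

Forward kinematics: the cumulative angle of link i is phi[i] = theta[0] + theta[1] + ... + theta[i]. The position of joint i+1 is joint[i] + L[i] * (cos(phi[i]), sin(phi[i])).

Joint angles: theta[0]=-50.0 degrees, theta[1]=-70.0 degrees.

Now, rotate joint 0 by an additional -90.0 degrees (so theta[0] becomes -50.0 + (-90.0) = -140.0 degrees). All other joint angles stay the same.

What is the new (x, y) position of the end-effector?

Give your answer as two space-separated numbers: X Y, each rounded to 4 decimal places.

joint[0] = (0.0000, 0.0000)  (base)
link 0: phi[0] = -140 = -140 deg
  cos(-140 deg) = -0.7660, sin(-140 deg) = -0.6428
  joint[1] = (0.0000, 0.0000) + 4.4 * (-0.7660, -0.6428) = (0.0000 + -3.3706, 0.0000 + -2.8283) = (-3.3706, -2.8283)
link 1: phi[1] = -140 + -70 = -210 deg
  cos(-210 deg) = -0.8660, sin(-210 deg) = 0.5000
  joint[2] = (-3.3706, -2.8283) + 5.7 * (-0.8660, 0.5000) = (-3.3706 + -4.9363, -2.8283 + 2.8500) = (-8.3069, 0.0217)
End effector: (-8.3069, 0.0217)

Answer: -8.3069 0.0217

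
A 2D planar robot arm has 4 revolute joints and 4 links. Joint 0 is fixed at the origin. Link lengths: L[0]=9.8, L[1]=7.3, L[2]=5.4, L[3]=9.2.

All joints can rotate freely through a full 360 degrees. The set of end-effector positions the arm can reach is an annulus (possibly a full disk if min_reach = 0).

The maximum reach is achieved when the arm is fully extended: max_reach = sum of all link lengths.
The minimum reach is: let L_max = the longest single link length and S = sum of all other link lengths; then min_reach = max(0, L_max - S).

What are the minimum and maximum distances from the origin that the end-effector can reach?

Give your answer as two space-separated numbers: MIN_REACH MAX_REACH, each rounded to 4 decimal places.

Link lengths: [9.8, 7.3, 5.4, 9.2]
max_reach = 9.8 + 7.3 + 5.4 + 9.2 = 31.7
L_max = max([9.8, 7.3, 5.4, 9.2]) = 9.8
S (sum of others) = 31.7 - 9.8 = 21.9
min_reach = max(0, 9.8 - 21.9) = max(0, -12.1) = 0

Answer: 0.0000 31.7000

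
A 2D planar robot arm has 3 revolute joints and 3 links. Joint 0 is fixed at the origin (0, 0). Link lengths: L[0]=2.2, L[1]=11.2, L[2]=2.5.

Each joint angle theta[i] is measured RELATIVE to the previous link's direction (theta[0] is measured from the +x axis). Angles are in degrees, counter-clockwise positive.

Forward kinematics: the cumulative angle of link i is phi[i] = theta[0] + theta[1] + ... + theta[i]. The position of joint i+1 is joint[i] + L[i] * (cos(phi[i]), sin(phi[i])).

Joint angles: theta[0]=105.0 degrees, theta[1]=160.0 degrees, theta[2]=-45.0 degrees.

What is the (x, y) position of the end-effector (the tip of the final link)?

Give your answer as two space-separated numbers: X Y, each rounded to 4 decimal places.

Answer: -3.4607 -10.6393

Derivation:
joint[0] = (0.0000, 0.0000)  (base)
link 0: phi[0] = 105 = 105 deg
  cos(105 deg) = -0.2588, sin(105 deg) = 0.9659
  joint[1] = (0.0000, 0.0000) + 2.2 * (-0.2588, 0.9659) = (0.0000 + -0.5694, 0.0000 + 2.1250) = (-0.5694, 2.1250)
link 1: phi[1] = 105 + 160 = 265 deg
  cos(265 deg) = -0.0872, sin(265 deg) = -0.9962
  joint[2] = (-0.5694, 2.1250) + 11.2 * (-0.0872, -0.9962) = (-0.5694 + -0.9761, 2.1250 + -11.1574) = (-1.5455, -9.0323)
link 2: phi[2] = 105 + 160 + -45 = 220 deg
  cos(220 deg) = -0.7660, sin(220 deg) = -0.6428
  joint[3] = (-1.5455, -9.0323) + 2.5 * (-0.7660, -0.6428) = (-1.5455 + -1.9151, -9.0323 + -1.6070) = (-3.4607, -10.6393)
End effector: (-3.4607, -10.6393)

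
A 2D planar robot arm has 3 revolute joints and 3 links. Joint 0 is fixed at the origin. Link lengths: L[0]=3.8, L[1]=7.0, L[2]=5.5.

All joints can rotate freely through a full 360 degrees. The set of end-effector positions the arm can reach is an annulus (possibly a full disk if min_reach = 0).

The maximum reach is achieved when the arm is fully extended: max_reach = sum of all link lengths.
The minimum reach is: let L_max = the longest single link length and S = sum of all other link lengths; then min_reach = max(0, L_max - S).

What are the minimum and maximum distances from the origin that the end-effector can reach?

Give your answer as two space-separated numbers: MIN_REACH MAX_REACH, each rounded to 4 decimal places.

Link lengths: [3.8, 7.0, 5.5]
max_reach = 3.8 + 7 + 5.5 = 16.3
L_max = max([3.8, 7.0, 5.5]) = 7
S (sum of others) = 16.3 - 7 = 9.3
min_reach = max(0, 7 - 9.3) = max(0, -2.3) = 0

Answer: 0.0000 16.3000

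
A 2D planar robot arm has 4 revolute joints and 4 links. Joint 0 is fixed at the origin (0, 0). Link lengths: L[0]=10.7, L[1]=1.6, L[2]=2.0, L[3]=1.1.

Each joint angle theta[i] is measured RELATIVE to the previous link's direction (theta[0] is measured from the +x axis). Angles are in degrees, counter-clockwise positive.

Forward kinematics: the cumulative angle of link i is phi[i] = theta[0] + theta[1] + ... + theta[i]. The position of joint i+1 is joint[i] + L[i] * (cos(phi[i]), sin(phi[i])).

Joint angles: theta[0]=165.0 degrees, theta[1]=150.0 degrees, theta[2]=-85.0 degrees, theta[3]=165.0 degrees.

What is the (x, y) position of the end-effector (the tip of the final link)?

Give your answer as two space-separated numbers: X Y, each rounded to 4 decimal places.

Answer: -9.5885 0.7368

Derivation:
joint[0] = (0.0000, 0.0000)  (base)
link 0: phi[0] = 165 = 165 deg
  cos(165 deg) = -0.9659, sin(165 deg) = 0.2588
  joint[1] = (0.0000, 0.0000) + 10.7 * (-0.9659, 0.2588) = (0.0000 + -10.3354, 0.0000 + 2.7694) = (-10.3354, 2.7694)
link 1: phi[1] = 165 + 150 = 315 deg
  cos(315 deg) = 0.7071, sin(315 deg) = -0.7071
  joint[2] = (-10.3354, 2.7694) + 1.6 * (0.7071, -0.7071) = (-10.3354 + 1.1314, 2.7694 + -1.1314) = (-9.2040, 1.6380)
link 2: phi[2] = 165 + 150 + -85 = 230 deg
  cos(230 deg) = -0.6428, sin(230 deg) = -0.7660
  joint[3] = (-9.2040, 1.6380) + 2 * (-0.6428, -0.7660) = (-9.2040 + -1.2856, 1.6380 + -1.5321) = (-10.4896, 0.1059)
link 3: phi[3] = 165 + 150 + -85 + 165 = 395 deg
  cos(395 deg) = 0.8192, sin(395 deg) = 0.5736
  joint[4] = (-10.4896, 0.1059) + 1.1 * (0.8192, 0.5736) = (-10.4896 + 0.9011, 0.1059 + 0.6309) = (-9.5885, 0.7368)
End effector: (-9.5885, 0.7368)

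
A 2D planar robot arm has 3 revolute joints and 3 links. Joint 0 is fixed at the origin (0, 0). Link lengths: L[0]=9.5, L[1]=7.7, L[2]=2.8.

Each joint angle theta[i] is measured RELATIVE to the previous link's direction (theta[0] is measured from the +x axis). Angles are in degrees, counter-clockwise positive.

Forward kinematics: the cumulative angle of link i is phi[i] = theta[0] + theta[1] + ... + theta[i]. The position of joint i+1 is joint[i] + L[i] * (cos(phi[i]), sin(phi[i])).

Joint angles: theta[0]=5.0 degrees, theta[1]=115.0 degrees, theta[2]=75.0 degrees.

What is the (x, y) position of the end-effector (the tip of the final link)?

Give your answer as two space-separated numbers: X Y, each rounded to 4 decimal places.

Answer: 2.9093 6.7717

Derivation:
joint[0] = (0.0000, 0.0000)  (base)
link 0: phi[0] = 5 = 5 deg
  cos(5 deg) = 0.9962, sin(5 deg) = 0.0872
  joint[1] = (0.0000, 0.0000) + 9.5 * (0.9962, 0.0872) = (0.0000 + 9.4638, 0.0000 + 0.8280) = (9.4638, 0.8280)
link 1: phi[1] = 5 + 115 = 120 deg
  cos(120 deg) = -0.5000, sin(120 deg) = 0.8660
  joint[2] = (9.4638, 0.8280) + 7.7 * (-0.5000, 0.8660) = (9.4638 + -3.8500, 0.8280 + 6.6684) = (5.6138, 7.4964)
link 2: phi[2] = 5 + 115 + 75 = 195 deg
  cos(195 deg) = -0.9659, sin(195 deg) = -0.2588
  joint[3] = (5.6138, 7.4964) + 2.8 * (-0.9659, -0.2588) = (5.6138 + -2.7046, 7.4964 + -0.7247) = (2.9093, 6.7717)
End effector: (2.9093, 6.7717)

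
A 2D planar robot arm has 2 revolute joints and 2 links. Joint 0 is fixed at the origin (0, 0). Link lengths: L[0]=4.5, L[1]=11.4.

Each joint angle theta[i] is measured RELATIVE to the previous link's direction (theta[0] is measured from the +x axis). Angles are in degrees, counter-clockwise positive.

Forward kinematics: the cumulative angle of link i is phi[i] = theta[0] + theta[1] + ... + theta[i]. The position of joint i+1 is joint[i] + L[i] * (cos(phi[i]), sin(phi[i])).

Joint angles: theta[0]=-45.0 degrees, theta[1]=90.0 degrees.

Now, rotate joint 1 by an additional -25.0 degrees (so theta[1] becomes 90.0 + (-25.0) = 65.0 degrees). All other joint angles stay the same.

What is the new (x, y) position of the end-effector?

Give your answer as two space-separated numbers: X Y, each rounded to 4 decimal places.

joint[0] = (0.0000, 0.0000)  (base)
link 0: phi[0] = -45 = -45 deg
  cos(-45 deg) = 0.7071, sin(-45 deg) = -0.7071
  joint[1] = (0.0000, 0.0000) + 4.5 * (0.7071, -0.7071) = (0.0000 + 3.1820, 0.0000 + -3.1820) = (3.1820, -3.1820)
link 1: phi[1] = -45 + 65 = 20 deg
  cos(20 deg) = 0.9397, sin(20 deg) = 0.3420
  joint[2] = (3.1820, -3.1820) + 11.4 * (0.9397, 0.3420) = (3.1820 + 10.7125, -3.1820 + 3.8990) = (13.8945, 0.7170)
End effector: (13.8945, 0.7170)

Answer: 13.8945 0.7170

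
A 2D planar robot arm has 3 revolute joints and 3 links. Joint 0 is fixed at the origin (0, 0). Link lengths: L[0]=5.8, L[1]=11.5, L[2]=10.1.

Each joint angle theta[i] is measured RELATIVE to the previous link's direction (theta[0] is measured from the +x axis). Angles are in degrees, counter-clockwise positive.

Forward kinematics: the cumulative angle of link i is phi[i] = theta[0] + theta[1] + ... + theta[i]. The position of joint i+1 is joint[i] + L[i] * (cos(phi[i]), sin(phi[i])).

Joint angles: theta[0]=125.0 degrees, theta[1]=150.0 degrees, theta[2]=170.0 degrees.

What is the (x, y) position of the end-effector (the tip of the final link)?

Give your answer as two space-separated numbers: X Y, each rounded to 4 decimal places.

joint[0] = (0.0000, 0.0000)  (base)
link 0: phi[0] = 125 = 125 deg
  cos(125 deg) = -0.5736, sin(125 deg) = 0.8192
  joint[1] = (0.0000, 0.0000) + 5.8 * (-0.5736, 0.8192) = (0.0000 + -3.3267, 0.0000 + 4.7511) = (-3.3267, 4.7511)
link 1: phi[1] = 125 + 150 = 275 deg
  cos(275 deg) = 0.0872, sin(275 deg) = -0.9962
  joint[2] = (-3.3267, 4.7511) + 11.5 * (0.0872, -0.9962) = (-3.3267 + 1.0023, 4.7511 + -11.4562) = (-2.3245, -6.7052)
link 2: phi[2] = 125 + 150 + 170 = 445 deg
  cos(445 deg) = 0.0872, sin(445 deg) = 0.9962
  joint[3] = (-2.3245, -6.7052) + 10.1 * (0.0872, 0.9962) = (-2.3245 + 0.8803, -6.7052 + 10.0616) = (-1.4442, 3.3564)
End effector: (-1.4442, 3.3564)

Answer: -1.4442 3.3564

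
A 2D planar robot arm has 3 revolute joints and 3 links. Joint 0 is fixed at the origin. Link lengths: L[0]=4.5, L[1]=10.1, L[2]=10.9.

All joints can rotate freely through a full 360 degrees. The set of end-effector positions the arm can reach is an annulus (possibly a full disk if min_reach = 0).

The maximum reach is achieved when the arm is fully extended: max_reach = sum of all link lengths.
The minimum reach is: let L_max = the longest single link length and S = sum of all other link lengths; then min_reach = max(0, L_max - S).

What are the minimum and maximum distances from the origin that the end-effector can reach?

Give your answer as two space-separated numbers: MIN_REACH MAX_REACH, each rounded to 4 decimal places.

Answer: 0.0000 25.5000

Derivation:
Link lengths: [4.5, 10.1, 10.9]
max_reach = 4.5 + 10.1 + 10.9 = 25.5
L_max = max([4.5, 10.1, 10.9]) = 10.9
S (sum of others) = 25.5 - 10.9 = 14.6
min_reach = max(0, 10.9 - 14.6) = max(0, -3.7) = 0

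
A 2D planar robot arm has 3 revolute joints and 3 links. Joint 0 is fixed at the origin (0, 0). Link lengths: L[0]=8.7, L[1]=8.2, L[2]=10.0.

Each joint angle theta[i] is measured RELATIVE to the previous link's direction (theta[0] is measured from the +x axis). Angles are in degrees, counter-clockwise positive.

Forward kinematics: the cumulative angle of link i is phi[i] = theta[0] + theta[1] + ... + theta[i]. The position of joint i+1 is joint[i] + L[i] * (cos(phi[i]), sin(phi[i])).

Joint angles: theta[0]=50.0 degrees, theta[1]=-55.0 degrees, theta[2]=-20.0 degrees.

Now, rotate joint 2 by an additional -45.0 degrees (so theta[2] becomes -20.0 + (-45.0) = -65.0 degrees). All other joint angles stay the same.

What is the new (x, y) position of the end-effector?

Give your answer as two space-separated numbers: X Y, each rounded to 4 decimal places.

Answer: 17.1813 -3.4470

Derivation:
joint[0] = (0.0000, 0.0000)  (base)
link 0: phi[0] = 50 = 50 deg
  cos(50 deg) = 0.6428, sin(50 deg) = 0.7660
  joint[1] = (0.0000, 0.0000) + 8.7 * (0.6428, 0.7660) = (0.0000 + 5.5923, 0.0000 + 6.6646) = (5.5923, 6.6646)
link 1: phi[1] = 50 + -55 = -5 deg
  cos(-5 deg) = 0.9962, sin(-5 deg) = -0.0872
  joint[2] = (5.5923, 6.6646) + 8.2 * (0.9962, -0.0872) = (5.5923 + 8.1688, 6.6646 + -0.7147) = (13.7610, 5.9499)
link 2: phi[2] = 50 + -55 + -65 = -70 deg
  cos(-70 deg) = 0.3420, sin(-70 deg) = -0.9397
  joint[3] = (13.7610, 5.9499) + 10 * (0.3420, -0.9397) = (13.7610 + 3.4202, 5.9499 + -9.3969) = (17.1813, -3.4470)
End effector: (17.1813, -3.4470)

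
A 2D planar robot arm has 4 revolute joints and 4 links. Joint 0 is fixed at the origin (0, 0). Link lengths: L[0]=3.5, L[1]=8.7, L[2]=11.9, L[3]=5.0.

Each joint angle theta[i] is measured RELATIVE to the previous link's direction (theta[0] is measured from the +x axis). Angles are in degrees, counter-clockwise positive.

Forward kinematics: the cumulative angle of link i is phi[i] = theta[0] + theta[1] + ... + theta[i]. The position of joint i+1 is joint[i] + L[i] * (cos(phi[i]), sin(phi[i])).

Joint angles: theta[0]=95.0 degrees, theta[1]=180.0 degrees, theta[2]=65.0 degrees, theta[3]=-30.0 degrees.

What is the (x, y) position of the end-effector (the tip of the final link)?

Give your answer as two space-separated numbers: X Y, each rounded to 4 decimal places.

joint[0] = (0.0000, 0.0000)  (base)
link 0: phi[0] = 95 = 95 deg
  cos(95 deg) = -0.0872, sin(95 deg) = 0.9962
  joint[1] = (0.0000, 0.0000) + 3.5 * (-0.0872, 0.9962) = (0.0000 + -0.3050, 0.0000 + 3.4867) = (-0.3050, 3.4867)
link 1: phi[1] = 95 + 180 = 275 deg
  cos(275 deg) = 0.0872, sin(275 deg) = -0.9962
  joint[2] = (-0.3050, 3.4867) + 8.7 * (0.0872, -0.9962) = (-0.3050 + 0.7583, 3.4867 + -8.6669) = (0.4532, -5.1802)
link 2: phi[2] = 95 + 180 + 65 = 340 deg
  cos(340 deg) = 0.9397, sin(340 deg) = -0.3420
  joint[3] = (0.4532, -5.1802) + 11.9 * (0.9397, -0.3420) = (0.4532 + 11.1823, -5.1802 + -4.0700) = (11.6356, -9.2503)
link 3: phi[3] = 95 + 180 + 65 + -30 = 310 deg
  cos(310 deg) = 0.6428, sin(310 deg) = -0.7660
  joint[4] = (11.6356, -9.2503) + 5 * (0.6428, -0.7660) = (11.6356 + 3.2139, -9.2503 + -3.8302) = (14.8495, -13.0805)
End effector: (14.8495, -13.0805)

Answer: 14.8495 -13.0805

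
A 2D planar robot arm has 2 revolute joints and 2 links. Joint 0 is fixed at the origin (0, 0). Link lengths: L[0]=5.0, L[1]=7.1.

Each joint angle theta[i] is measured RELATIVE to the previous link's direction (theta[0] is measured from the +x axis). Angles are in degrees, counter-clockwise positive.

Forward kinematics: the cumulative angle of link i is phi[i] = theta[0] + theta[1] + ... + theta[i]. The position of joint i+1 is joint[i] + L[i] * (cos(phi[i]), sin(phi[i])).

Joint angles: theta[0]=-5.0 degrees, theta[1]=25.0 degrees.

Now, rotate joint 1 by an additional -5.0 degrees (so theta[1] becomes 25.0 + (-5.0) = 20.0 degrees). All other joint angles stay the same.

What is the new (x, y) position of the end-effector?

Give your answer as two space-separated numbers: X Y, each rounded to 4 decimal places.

Answer: 11.8390 1.4018

Derivation:
joint[0] = (0.0000, 0.0000)  (base)
link 0: phi[0] = -5 = -5 deg
  cos(-5 deg) = 0.9962, sin(-5 deg) = -0.0872
  joint[1] = (0.0000, 0.0000) + 5 * (0.9962, -0.0872) = (0.0000 + 4.9810, 0.0000 + -0.4358) = (4.9810, -0.4358)
link 1: phi[1] = -5 + 20 = 15 deg
  cos(15 deg) = 0.9659, sin(15 deg) = 0.2588
  joint[2] = (4.9810, -0.4358) + 7.1 * (0.9659, 0.2588) = (4.9810 + 6.8581, -0.4358 + 1.8376) = (11.8390, 1.4018)
End effector: (11.8390, 1.4018)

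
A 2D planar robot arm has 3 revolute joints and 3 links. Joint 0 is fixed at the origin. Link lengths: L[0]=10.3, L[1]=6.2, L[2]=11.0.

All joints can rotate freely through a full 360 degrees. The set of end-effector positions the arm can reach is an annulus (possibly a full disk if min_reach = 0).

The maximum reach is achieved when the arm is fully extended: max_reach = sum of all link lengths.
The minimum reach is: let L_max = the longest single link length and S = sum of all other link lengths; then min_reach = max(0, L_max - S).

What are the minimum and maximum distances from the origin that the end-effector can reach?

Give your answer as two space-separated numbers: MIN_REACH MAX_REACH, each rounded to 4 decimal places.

Answer: 0.0000 27.5000

Derivation:
Link lengths: [10.3, 6.2, 11.0]
max_reach = 10.3 + 6.2 + 11 = 27.5
L_max = max([10.3, 6.2, 11.0]) = 11
S (sum of others) = 27.5 - 11 = 16.5
min_reach = max(0, 11 - 16.5) = max(0, -5.5) = 0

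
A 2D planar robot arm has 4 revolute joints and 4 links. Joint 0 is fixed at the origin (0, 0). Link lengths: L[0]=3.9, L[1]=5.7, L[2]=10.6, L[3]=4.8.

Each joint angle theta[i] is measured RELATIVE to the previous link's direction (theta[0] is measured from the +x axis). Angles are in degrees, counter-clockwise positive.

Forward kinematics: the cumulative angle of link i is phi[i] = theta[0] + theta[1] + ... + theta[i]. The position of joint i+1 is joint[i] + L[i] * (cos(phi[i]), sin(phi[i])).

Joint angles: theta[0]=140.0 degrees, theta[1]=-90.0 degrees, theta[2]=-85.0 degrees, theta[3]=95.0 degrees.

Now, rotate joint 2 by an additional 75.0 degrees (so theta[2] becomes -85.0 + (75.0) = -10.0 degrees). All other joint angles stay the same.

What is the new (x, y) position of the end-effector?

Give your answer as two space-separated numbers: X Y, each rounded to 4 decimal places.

joint[0] = (0.0000, 0.0000)  (base)
link 0: phi[0] = 140 = 140 deg
  cos(140 deg) = -0.7660, sin(140 deg) = 0.6428
  joint[1] = (0.0000, 0.0000) + 3.9 * (-0.7660, 0.6428) = (0.0000 + -2.9876, 0.0000 + 2.5069) = (-2.9876, 2.5069)
link 1: phi[1] = 140 + -90 = 50 deg
  cos(50 deg) = 0.6428, sin(50 deg) = 0.7660
  joint[2] = (-2.9876, 2.5069) + 5.7 * (0.6428, 0.7660) = (-2.9876 + 3.6639, 2.5069 + 4.3665) = (0.6763, 6.8733)
link 2: phi[2] = 140 + -90 + -10 = 40 deg
  cos(40 deg) = 0.7660, sin(40 deg) = 0.6428
  joint[3] = (0.6763, 6.8733) + 10.6 * (0.7660, 0.6428) = (0.6763 + 8.1201, 6.8733 + 6.8135) = (8.7964, 13.6869)
link 3: phi[3] = 140 + -90 + -10 + 95 = 135 deg
  cos(135 deg) = -0.7071, sin(135 deg) = 0.7071
  joint[4] = (8.7964, 13.6869) + 4.8 * (-0.7071, 0.7071) = (8.7964 + -3.3941, 13.6869 + 3.3941) = (5.4023, 17.0810)
End effector: (5.4023, 17.0810)

Answer: 5.4023 17.0810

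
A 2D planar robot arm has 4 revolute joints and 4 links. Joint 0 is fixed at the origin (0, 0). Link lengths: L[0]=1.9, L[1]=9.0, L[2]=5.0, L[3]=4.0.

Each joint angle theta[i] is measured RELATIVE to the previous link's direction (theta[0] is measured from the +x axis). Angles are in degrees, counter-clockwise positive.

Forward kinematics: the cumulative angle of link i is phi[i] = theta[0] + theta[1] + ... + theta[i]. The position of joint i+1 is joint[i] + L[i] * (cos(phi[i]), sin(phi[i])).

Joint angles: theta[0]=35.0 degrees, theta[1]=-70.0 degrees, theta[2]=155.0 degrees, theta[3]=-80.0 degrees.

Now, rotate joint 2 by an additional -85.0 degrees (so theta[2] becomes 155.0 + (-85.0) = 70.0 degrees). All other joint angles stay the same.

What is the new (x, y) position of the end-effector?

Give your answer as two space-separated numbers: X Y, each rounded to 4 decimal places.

joint[0] = (0.0000, 0.0000)  (base)
link 0: phi[0] = 35 = 35 deg
  cos(35 deg) = 0.8192, sin(35 deg) = 0.5736
  joint[1] = (0.0000, 0.0000) + 1.9 * (0.8192, 0.5736) = (0.0000 + 1.5564, 0.0000 + 1.0898) = (1.5564, 1.0898)
link 1: phi[1] = 35 + -70 = -35 deg
  cos(-35 deg) = 0.8192, sin(-35 deg) = -0.5736
  joint[2] = (1.5564, 1.0898) + 9 * (0.8192, -0.5736) = (1.5564 + 7.3724, 1.0898 + -5.1622) = (8.9288, -4.0724)
link 2: phi[2] = 35 + -70 + 70 = 35 deg
  cos(35 deg) = 0.8192, sin(35 deg) = 0.5736
  joint[3] = (8.9288, -4.0724) + 5 * (0.8192, 0.5736) = (8.9288 + 4.0958, -4.0724 + 2.8679) = (13.0245, -1.2045)
link 3: phi[3] = 35 + -70 + 70 + -80 = -45 deg
  cos(-45 deg) = 0.7071, sin(-45 deg) = -0.7071
  joint[4] = (13.0245, -1.2045) + 4 * (0.7071, -0.7071) = (13.0245 + 2.8284, -1.2045 + -2.8284) = (15.8529, -4.0329)
End effector: (15.8529, -4.0329)

Answer: 15.8529 -4.0329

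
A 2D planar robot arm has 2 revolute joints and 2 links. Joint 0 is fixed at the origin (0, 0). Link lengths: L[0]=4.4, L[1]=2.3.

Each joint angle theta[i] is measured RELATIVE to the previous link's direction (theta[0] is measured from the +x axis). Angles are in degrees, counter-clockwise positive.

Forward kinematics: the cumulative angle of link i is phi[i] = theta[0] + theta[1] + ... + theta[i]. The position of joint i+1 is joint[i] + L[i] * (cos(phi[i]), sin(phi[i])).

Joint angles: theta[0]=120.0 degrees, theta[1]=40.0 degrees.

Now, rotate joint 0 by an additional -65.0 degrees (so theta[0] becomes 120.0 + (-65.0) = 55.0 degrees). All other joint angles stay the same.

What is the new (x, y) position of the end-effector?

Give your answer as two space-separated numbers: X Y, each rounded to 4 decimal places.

Answer: 2.3233 5.8955

Derivation:
joint[0] = (0.0000, 0.0000)  (base)
link 0: phi[0] = 55 = 55 deg
  cos(55 deg) = 0.5736, sin(55 deg) = 0.8192
  joint[1] = (0.0000, 0.0000) + 4.4 * (0.5736, 0.8192) = (0.0000 + 2.5237, 0.0000 + 3.6043) = (2.5237, 3.6043)
link 1: phi[1] = 55 + 40 = 95 deg
  cos(95 deg) = -0.0872, sin(95 deg) = 0.9962
  joint[2] = (2.5237, 3.6043) + 2.3 * (-0.0872, 0.9962) = (2.5237 + -0.2005, 3.6043 + 2.2912) = (2.3233, 5.8955)
End effector: (2.3233, 5.8955)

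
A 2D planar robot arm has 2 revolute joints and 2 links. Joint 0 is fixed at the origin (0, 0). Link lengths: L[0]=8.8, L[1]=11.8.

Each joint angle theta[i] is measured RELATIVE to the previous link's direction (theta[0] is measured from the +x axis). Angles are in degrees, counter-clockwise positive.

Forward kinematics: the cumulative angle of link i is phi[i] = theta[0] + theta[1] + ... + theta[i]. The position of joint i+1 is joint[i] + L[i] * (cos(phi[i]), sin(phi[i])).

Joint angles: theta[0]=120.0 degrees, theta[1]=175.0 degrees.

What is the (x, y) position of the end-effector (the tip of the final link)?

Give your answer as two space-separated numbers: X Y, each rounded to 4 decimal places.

joint[0] = (0.0000, 0.0000)  (base)
link 0: phi[0] = 120 = 120 deg
  cos(120 deg) = -0.5000, sin(120 deg) = 0.8660
  joint[1] = (0.0000, 0.0000) + 8.8 * (-0.5000, 0.8660) = (0.0000 + -4.4000, 0.0000 + 7.6210) = (-4.4000, 7.6210)
link 1: phi[1] = 120 + 175 = 295 deg
  cos(295 deg) = 0.4226, sin(295 deg) = -0.9063
  joint[2] = (-4.4000, 7.6210) + 11.8 * (0.4226, -0.9063) = (-4.4000 + 4.9869, 7.6210 + -10.6944) = (0.5869, -3.0734)
End effector: (0.5869, -3.0734)

Answer: 0.5869 -3.0734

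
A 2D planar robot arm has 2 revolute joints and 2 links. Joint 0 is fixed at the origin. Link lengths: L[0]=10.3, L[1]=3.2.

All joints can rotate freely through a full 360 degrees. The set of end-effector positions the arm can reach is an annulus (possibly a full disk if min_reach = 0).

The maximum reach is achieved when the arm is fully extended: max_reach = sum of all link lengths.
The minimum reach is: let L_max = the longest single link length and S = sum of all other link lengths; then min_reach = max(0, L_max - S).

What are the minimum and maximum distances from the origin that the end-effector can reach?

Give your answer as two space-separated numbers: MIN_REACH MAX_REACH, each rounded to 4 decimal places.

Link lengths: [10.3, 3.2]
max_reach = 10.3 + 3.2 = 13.5
L_max = max([10.3, 3.2]) = 10.3
S (sum of others) = 13.5 - 10.3 = 3.2
min_reach = max(0, 10.3 - 3.2) = max(0, 7.1) = 7.1

Answer: 7.1000 13.5000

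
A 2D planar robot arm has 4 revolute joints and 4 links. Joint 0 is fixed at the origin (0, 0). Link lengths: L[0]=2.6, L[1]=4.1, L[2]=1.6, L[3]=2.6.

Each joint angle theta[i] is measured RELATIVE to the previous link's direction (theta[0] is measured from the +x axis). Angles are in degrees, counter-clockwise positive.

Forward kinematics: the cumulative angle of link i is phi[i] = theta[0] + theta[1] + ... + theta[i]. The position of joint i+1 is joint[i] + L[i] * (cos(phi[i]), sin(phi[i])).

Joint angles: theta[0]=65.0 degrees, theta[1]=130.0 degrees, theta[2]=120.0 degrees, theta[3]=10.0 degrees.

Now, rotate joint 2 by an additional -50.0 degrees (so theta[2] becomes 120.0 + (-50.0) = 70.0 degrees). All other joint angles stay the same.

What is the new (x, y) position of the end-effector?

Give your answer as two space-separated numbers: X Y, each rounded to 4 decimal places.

Answer: -2.7743 -2.8888

Derivation:
joint[0] = (0.0000, 0.0000)  (base)
link 0: phi[0] = 65 = 65 deg
  cos(65 deg) = 0.4226, sin(65 deg) = 0.9063
  joint[1] = (0.0000, 0.0000) + 2.6 * (0.4226, 0.9063) = (0.0000 + 1.0988, 0.0000 + 2.3564) = (1.0988, 2.3564)
link 1: phi[1] = 65 + 130 = 195 deg
  cos(195 deg) = -0.9659, sin(195 deg) = -0.2588
  joint[2] = (1.0988, 2.3564) + 4.1 * (-0.9659, -0.2588) = (1.0988 + -3.9603, 2.3564 + -1.0612) = (-2.8615, 1.2952)
link 2: phi[2] = 65 + 130 + 70 = 265 deg
  cos(265 deg) = -0.0872, sin(265 deg) = -0.9962
  joint[3] = (-2.8615, 1.2952) + 1.6 * (-0.0872, -0.9962) = (-2.8615 + -0.1394, 1.2952 + -1.5939) = (-3.0009, -0.2987)
link 3: phi[3] = 65 + 130 + 70 + 10 = 275 deg
  cos(275 deg) = 0.0872, sin(275 deg) = -0.9962
  joint[4] = (-3.0009, -0.2987) + 2.6 * (0.0872, -0.9962) = (-3.0009 + 0.2266, -0.2987 + -2.5901) = (-2.7743, -2.8888)
End effector: (-2.7743, -2.8888)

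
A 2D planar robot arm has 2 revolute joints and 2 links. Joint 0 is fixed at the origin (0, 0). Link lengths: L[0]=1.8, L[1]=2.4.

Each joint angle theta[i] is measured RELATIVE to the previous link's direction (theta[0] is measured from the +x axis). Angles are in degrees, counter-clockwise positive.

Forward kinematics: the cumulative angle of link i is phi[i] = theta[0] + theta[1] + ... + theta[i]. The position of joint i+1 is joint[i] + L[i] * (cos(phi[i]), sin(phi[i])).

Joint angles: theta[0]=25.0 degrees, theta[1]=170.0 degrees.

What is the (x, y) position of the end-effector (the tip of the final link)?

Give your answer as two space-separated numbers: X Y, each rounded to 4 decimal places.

Answer: -0.6869 0.1395

Derivation:
joint[0] = (0.0000, 0.0000)  (base)
link 0: phi[0] = 25 = 25 deg
  cos(25 deg) = 0.9063, sin(25 deg) = 0.4226
  joint[1] = (0.0000, 0.0000) + 1.8 * (0.9063, 0.4226) = (0.0000 + 1.6314, 0.0000 + 0.7607) = (1.6314, 0.7607)
link 1: phi[1] = 25 + 170 = 195 deg
  cos(195 deg) = -0.9659, sin(195 deg) = -0.2588
  joint[2] = (1.6314, 0.7607) + 2.4 * (-0.9659, -0.2588) = (1.6314 + -2.3182, 0.7607 + -0.6212) = (-0.6869, 0.1395)
End effector: (-0.6869, 0.1395)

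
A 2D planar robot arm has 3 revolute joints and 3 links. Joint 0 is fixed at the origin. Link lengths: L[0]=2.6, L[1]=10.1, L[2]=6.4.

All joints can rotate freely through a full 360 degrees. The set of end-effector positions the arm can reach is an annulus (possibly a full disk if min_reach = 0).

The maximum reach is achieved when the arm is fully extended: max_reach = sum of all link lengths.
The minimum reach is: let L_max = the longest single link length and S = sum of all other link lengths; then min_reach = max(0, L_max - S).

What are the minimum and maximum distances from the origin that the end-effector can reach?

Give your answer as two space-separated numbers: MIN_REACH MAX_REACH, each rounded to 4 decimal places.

Link lengths: [2.6, 10.1, 6.4]
max_reach = 2.6 + 10.1 + 6.4 = 19.1
L_max = max([2.6, 10.1, 6.4]) = 10.1
S (sum of others) = 19.1 - 10.1 = 9
min_reach = max(0, 10.1 - 9) = max(0, 1.1) = 1.1

Answer: 1.1000 19.1000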